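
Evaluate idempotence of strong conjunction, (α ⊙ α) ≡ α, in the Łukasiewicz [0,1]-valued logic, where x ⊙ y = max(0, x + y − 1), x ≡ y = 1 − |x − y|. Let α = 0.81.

0.81

α ⊙ α = max(0, 0.81 + 0.81 − 1) = max(0, 0.62) = 0.62
(α ⊙ α) ≡ α = 1 − |0.62 − 0.81| = 1 − 0.19 = 0.81
(The value 0.81 < 1 shows this instance is not satisfied; fails in Ł∞ since a ⊗ a = max(0, 2a−1) ≠ a in general.)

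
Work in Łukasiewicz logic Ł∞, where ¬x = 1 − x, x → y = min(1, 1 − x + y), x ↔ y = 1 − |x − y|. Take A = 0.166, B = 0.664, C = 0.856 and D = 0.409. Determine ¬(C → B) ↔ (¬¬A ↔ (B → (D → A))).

C → B = min(1, 1 − 0.856 + 0.664) = min(1, 0.808) = 0.808
¬(C → B) = 1 − 0.808 = 0.192
¬A = 1 − 0.166 = 0.834
¬¬A = 1 − 0.834 = 0.166
D → A = min(1, 1 − 0.409 + 0.166) = min(1, 0.757) = 0.757
B → (D → A) = min(1, 1 − 0.664 + 0.757) = min(1, 1.093) = 1.000
¬¬A ↔ (B → (D → A)) = 1 − |0.166 − 1.000| = 1 − 0.834 = 0.166
¬(C → B) ↔ (¬¬A ↔ (B → (D → A))) = 1 − |0.192 − 0.166| = 1 − 0.026 = 0.974

0.974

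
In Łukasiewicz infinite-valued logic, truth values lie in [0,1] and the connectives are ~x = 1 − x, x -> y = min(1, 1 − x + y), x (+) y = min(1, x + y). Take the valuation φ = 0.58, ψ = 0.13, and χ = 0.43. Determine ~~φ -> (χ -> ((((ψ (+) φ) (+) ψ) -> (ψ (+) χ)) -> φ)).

~φ = 1 − 0.58 = 0.42
~~φ = 1 − 0.42 = 0.58
ψ (+) φ = min(1, 0.13 + 0.58) = min(1, 0.71) = 0.71
(ψ (+) φ) (+) ψ = min(1, 0.71 + 0.13) = min(1, 0.84) = 0.84
ψ (+) χ = min(1, 0.13 + 0.43) = min(1, 0.56) = 0.56
((ψ (+) φ) (+) ψ) -> (ψ (+) χ) = min(1, 1 − 0.84 + 0.56) = min(1, 0.72) = 0.72
(((ψ (+) φ) (+) ψ) -> (ψ (+) χ)) -> φ = min(1, 1 − 0.72 + 0.58) = min(1, 0.86) = 0.86
χ -> ((((ψ (+) φ) (+) ψ) -> (ψ (+) χ)) -> φ) = min(1, 1 − 0.43 + 0.86) = min(1, 1.43) = 1.00
~~φ -> (χ -> ((((ψ (+) φ) (+) ψ) -> (ψ (+) χ)) -> φ)) = min(1, 1 − 0.58 + 1.00) = min(1, 1.42) = 1.00

1.00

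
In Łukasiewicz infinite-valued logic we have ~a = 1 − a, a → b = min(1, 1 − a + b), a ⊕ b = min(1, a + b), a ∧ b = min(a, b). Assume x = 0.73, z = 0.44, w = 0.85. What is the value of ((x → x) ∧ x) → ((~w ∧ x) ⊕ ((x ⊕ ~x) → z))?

x → x = min(1, 1 − 0.73 + 0.73) = min(1, 1.00) = 1.00
(x → x) ∧ x = min(1.00, 0.73) = 0.73
~w = 1 − 0.85 = 0.15
~w ∧ x = min(0.15, 0.73) = 0.15
~x = 1 − 0.73 = 0.27
x ⊕ ~x = min(1, 0.73 + 0.27) = min(1, 1.00) = 1.00
(x ⊕ ~x) → z = min(1, 1 − 1.00 + 0.44) = min(1, 0.44) = 0.44
(~w ∧ x) ⊕ ((x ⊕ ~x) → z) = min(1, 0.15 + 0.44) = min(1, 0.59) = 0.59
((x → x) ∧ x) → ((~w ∧ x) ⊕ ((x ⊕ ~x) → z)) = min(1, 1 − 0.73 + 0.59) = min(1, 0.86) = 0.86

0.86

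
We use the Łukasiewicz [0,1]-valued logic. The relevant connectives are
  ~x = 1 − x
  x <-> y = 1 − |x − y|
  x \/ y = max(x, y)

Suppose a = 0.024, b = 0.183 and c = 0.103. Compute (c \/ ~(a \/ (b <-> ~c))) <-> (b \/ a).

0.469

~c = 1 − 0.103 = 0.897
b <-> ~c = 1 − |0.183 − 0.897| = 1 − 0.714 = 0.286
a \/ (b <-> ~c) = max(0.024, 0.286) = 0.286
~(a \/ (b <-> ~c)) = 1 − 0.286 = 0.714
c \/ ~(a \/ (b <-> ~c)) = max(0.103, 0.714) = 0.714
b \/ a = max(0.183, 0.024) = 0.183
(c \/ ~(a \/ (b <-> ~c))) <-> (b \/ a) = 1 − |0.714 − 0.183| = 1 − 0.531 = 0.469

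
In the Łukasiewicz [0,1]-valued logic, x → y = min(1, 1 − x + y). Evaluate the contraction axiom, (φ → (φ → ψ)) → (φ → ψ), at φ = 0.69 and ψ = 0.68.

φ → ψ = min(1, 1 − 0.69 + 0.68) = min(1, 0.99) = 0.99
φ → (φ → ψ) = min(1, 1 − 0.69 + 0.99) = min(1, 1.30) = 1.00
(φ → (φ → ψ)) → (φ → ψ) = min(1, 1 − 1.00 + 0.99) = min(1, 0.99) = 0.99
(The value 0.99 < 1 shows this instance is not satisfied; fails in Ł∞ (the t-norm is not idempotent).)

0.99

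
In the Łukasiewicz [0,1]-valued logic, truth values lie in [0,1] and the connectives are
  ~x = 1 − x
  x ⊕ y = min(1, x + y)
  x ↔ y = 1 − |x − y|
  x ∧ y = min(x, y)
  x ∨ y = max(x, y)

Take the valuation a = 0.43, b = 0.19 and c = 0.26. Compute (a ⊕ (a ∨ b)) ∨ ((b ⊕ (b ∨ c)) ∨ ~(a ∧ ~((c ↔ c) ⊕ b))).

1.00

a ∨ b = max(0.43, 0.19) = 0.43
a ⊕ (a ∨ b) = min(1, 0.43 + 0.43) = min(1, 0.86) = 0.86
b ∨ c = max(0.19, 0.26) = 0.26
b ⊕ (b ∨ c) = min(1, 0.19 + 0.26) = min(1, 0.45) = 0.45
c ↔ c = 1 − |0.26 − 0.26| = 1 − 0.00 = 1.00
(c ↔ c) ⊕ b = min(1, 1.00 + 0.19) = min(1, 1.19) = 1.00
~((c ↔ c) ⊕ b) = 1 − 1.00 = 0.00
a ∧ ~((c ↔ c) ⊕ b) = min(0.43, 0.00) = 0.00
~(a ∧ ~((c ↔ c) ⊕ b)) = 1 − 0.00 = 1.00
(b ⊕ (b ∨ c)) ∨ ~(a ∧ ~((c ↔ c) ⊕ b)) = max(0.45, 1.00) = 1.00
(a ⊕ (a ∨ b)) ∨ ((b ⊕ (b ∨ c)) ∨ ~(a ∧ ~((c ↔ c) ⊕ b))) = max(0.86, 1.00) = 1.00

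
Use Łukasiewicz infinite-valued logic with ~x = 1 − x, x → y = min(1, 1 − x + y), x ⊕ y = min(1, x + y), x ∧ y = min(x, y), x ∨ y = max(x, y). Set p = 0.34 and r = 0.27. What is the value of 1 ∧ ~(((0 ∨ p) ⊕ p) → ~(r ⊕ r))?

0 ∨ p = max(0.00, 0.34) = 0.34
(0 ∨ p) ⊕ p = min(1, 0.34 + 0.34) = min(1, 0.68) = 0.68
r ⊕ r = min(1, 0.27 + 0.27) = min(1, 0.54) = 0.54
~(r ⊕ r) = 1 − 0.54 = 0.46
((0 ∨ p) ⊕ p) → ~(r ⊕ r) = min(1, 1 − 0.68 + 0.46) = min(1, 0.78) = 0.78
~(((0 ∨ p) ⊕ p) → ~(r ⊕ r)) = 1 − 0.78 = 0.22
1 ∧ ~(((0 ∨ p) ⊕ p) → ~(r ⊕ r)) = min(1.00, 0.22) = 0.22

0.22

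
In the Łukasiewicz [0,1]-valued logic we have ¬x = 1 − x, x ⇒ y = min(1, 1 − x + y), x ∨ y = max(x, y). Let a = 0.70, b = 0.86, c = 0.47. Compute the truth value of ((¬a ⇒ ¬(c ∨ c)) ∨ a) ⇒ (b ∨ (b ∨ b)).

0.86

¬a = 1 − 0.70 = 0.30
c ∨ c = max(0.47, 0.47) = 0.47
¬(c ∨ c) = 1 − 0.47 = 0.53
¬a ⇒ ¬(c ∨ c) = min(1, 1 − 0.30 + 0.53) = min(1, 1.23) = 1.00
(¬a ⇒ ¬(c ∨ c)) ∨ a = max(1.00, 0.70) = 1.00
b ∨ b = max(0.86, 0.86) = 0.86
b ∨ (b ∨ b) = max(0.86, 0.86) = 0.86
((¬a ⇒ ¬(c ∨ c)) ∨ a) ⇒ (b ∨ (b ∨ b)) = min(1, 1 − 1.00 + 0.86) = min(1, 0.86) = 0.86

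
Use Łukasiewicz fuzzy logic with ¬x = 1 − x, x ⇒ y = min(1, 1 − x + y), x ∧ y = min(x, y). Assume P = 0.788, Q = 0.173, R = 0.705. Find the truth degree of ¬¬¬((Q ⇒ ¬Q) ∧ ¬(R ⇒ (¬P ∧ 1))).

¬Q = 1 − 0.173 = 0.827
Q ⇒ ¬Q = min(1, 1 − 0.173 + 0.827) = min(1, 1.654) = 1.000
¬P = 1 − 0.788 = 0.212
¬P ∧ 1 = min(0.212, 1.000) = 0.212
R ⇒ (¬P ∧ 1) = min(1, 1 − 0.705 + 0.212) = min(1, 0.507) = 0.507
¬(R ⇒ (¬P ∧ 1)) = 1 − 0.507 = 0.493
(Q ⇒ ¬Q) ∧ ¬(R ⇒ (¬P ∧ 1)) = min(1.000, 0.493) = 0.493
¬((Q ⇒ ¬Q) ∧ ¬(R ⇒ (¬P ∧ 1))) = 1 − 0.493 = 0.507
¬¬((Q ⇒ ¬Q) ∧ ¬(R ⇒ (¬P ∧ 1))) = 1 − 0.507 = 0.493
¬¬¬((Q ⇒ ¬Q) ∧ ¬(R ⇒ (¬P ∧ 1))) = 1 − 0.493 = 0.507

0.507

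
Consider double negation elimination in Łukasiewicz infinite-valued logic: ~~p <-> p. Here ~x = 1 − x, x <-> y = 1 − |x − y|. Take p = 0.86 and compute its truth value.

1.00

~p = 1 − 0.86 = 0.14
~~p = 1 − 0.14 = 0.86
~~p <-> p = 1 − |0.86 − 0.86| = 1 − 0.00 = 1.00
(As expected: always 1 in Ł∞ since negation is involutive.)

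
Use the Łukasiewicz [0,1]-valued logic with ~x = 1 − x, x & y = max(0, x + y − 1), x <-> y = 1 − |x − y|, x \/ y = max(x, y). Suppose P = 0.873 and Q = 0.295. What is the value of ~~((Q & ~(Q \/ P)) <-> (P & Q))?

Q \/ P = max(0.295, 0.873) = 0.873
~(Q \/ P) = 1 − 0.873 = 0.127
Q & ~(Q \/ P) = max(0, 0.295 + 0.127 − 1) = max(0, -0.578) = 0.000
P & Q = max(0, 0.873 + 0.295 − 1) = max(0, 0.168) = 0.168
(Q & ~(Q \/ P)) <-> (P & Q) = 1 − |0.000 − 0.168| = 1 − 0.168 = 0.832
~((Q & ~(Q \/ P)) <-> (P & Q)) = 1 − 0.832 = 0.168
~~((Q & ~(Q \/ P)) <-> (P & Q)) = 1 − 0.168 = 0.832

0.832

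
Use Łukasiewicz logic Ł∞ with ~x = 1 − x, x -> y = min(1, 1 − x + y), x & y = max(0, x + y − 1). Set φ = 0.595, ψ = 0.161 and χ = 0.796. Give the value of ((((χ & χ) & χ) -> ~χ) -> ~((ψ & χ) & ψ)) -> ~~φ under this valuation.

0.595

χ & χ = max(0, 0.796 + 0.796 − 1) = max(0, 0.592) = 0.592
(χ & χ) & χ = max(0, 0.592 + 0.796 − 1) = max(0, 0.388) = 0.388
~χ = 1 − 0.796 = 0.204
((χ & χ) & χ) -> ~χ = min(1, 1 − 0.388 + 0.204) = min(1, 0.816) = 0.816
ψ & χ = max(0, 0.161 + 0.796 − 1) = max(0, -0.043) = 0.000
(ψ & χ) & ψ = max(0, 0.000 + 0.161 − 1) = max(0, -0.839) = 0.000
~((ψ & χ) & ψ) = 1 − 0.000 = 1.000
(((χ & χ) & χ) -> ~χ) -> ~((ψ & χ) & ψ) = min(1, 1 − 0.816 + 1.000) = min(1, 1.184) = 1.000
~φ = 1 − 0.595 = 0.405
~~φ = 1 − 0.405 = 0.595
((((χ & χ) & χ) -> ~χ) -> ~((ψ & χ) & ψ)) -> ~~φ = min(1, 1 − 1.000 + 0.595) = min(1, 0.595) = 0.595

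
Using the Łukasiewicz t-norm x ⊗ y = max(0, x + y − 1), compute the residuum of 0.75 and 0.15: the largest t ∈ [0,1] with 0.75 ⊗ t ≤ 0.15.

0.40

The residuum of the Łukasiewicz t-norm gives the supremum: min(1, 1 − 0.75 + 0.15).
1 − 0.75 + 0.15 = 0.40, so t = min(1, 0.40) = 0.40.
Check: 0.75 ⊗ 0.40 = max(0, 0.15) = 0.15 ≤ 0.15.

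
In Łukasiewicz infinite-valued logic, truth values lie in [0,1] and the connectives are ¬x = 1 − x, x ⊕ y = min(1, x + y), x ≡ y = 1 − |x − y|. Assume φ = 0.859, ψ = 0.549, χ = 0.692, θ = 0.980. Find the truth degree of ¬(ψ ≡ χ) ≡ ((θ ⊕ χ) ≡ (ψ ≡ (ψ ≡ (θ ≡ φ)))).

0.264

ψ ≡ χ = 1 − |0.549 − 0.692| = 1 − 0.143 = 0.857
¬(ψ ≡ χ) = 1 − 0.857 = 0.143
θ ⊕ χ = min(1, 0.980 + 0.692) = min(1, 1.672) = 1.000
θ ≡ φ = 1 − |0.980 − 0.859| = 1 − 0.121 = 0.879
ψ ≡ (θ ≡ φ) = 1 − |0.549 − 0.879| = 1 − 0.330 = 0.670
ψ ≡ (ψ ≡ (θ ≡ φ)) = 1 − |0.549 − 0.670| = 1 − 0.121 = 0.879
(θ ⊕ χ) ≡ (ψ ≡ (ψ ≡ (θ ≡ φ))) = 1 − |1.000 − 0.879| = 1 − 0.121 = 0.879
¬(ψ ≡ χ) ≡ ((θ ⊕ χ) ≡ (ψ ≡ (ψ ≡ (θ ≡ φ)))) = 1 − |0.143 − 0.879| = 1 − 0.736 = 0.264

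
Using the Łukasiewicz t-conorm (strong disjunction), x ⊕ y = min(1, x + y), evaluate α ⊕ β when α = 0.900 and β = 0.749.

α ⊕ β = min(1, 0.900 + 0.749) = min(1, 1.649) = 1.000
For comparison, the Gödel t-conorm max(x, y) would give 0.900.

1.000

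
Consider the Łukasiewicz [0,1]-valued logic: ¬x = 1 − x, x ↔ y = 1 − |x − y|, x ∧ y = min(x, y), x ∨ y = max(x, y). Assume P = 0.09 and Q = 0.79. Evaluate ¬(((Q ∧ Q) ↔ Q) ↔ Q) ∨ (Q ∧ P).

Q ∧ Q = min(0.79, 0.79) = 0.79
(Q ∧ Q) ↔ Q = 1 − |0.79 − 0.79| = 1 − 0.00 = 1.00
((Q ∧ Q) ↔ Q) ↔ Q = 1 − |1.00 − 0.79| = 1 − 0.21 = 0.79
¬(((Q ∧ Q) ↔ Q) ↔ Q) = 1 − 0.79 = 0.21
Q ∧ P = min(0.79, 0.09) = 0.09
¬(((Q ∧ Q) ↔ Q) ↔ Q) ∨ (Q ∧ P) = max(0.21, 0.09) = 0.21

0.21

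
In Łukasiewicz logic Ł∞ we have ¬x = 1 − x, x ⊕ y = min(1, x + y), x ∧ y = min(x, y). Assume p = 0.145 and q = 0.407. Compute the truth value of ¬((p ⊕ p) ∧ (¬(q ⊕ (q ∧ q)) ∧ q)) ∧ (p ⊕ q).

p ⊕ p = min(1, 0.145 + 0.145) = min(1, 0.290) = 0.290
q ∧ q = min(0.407, 0.407) = 0.407
q ⊕ (q ∧ q) = min(1, 0.407 + 0.407) = min(1, 0.814) = 0.814
¬(q ⊕ (q ∧ q)) = 1 − 0.814 = 0.186
¬(q ⊕ (q ∧ q)) ∧ q = min(0.186, 0.407) = 0.186
(p ⊕ p) ∧ (¬(q ⊕ (q ∧ q)) ∧ q) = min(0.290, 0.186) = 0.186
¬((p ⊕ p) ∧ (¬(q ⊕ (q ∧ q)) ∧ q)) = 1 − 0.186 = 0.814
p ⊕ q = min(1, 0.145 + 0.407) = min(1, 0.552) = 0.552
¬((p ⊕ p) ∧ (¬(q ⊕ (q ∧ q)) ∧ q)) ∧ (p ⊕ q) = min(0.814, 0.552) = 0.552

0.552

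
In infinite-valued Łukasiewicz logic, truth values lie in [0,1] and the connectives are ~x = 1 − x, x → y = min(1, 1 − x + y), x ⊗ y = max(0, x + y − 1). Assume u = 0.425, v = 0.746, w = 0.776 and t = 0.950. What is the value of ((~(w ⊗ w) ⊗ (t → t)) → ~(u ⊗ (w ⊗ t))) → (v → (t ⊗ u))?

w ⊗ w = max(0, 0.776 + 0.776 − 1) = max(0, 0.552) = 0.552
~(w ⊗ w) = 1 − 0.552 = 0.448
t → t = min(1, 1 − 0.950 + 0.950) = min(1, 1.000) = 1.000
~(w ⊗ w) ⊗ (t → t) = max(0, 0.448 + 1.000 − 1) = max(0, 0.448) = 0.448
w ⊗ t = max(0, 0.776 + 0.950 − 1) = max(0, 0.726) = 0.726
u ⊗ (w ⊗ t) = max(0, 0.425 + 0.726 − 1) = max(0, 0.151) = 0.151
~(u ⊗ (w ⊗ t)) = 1 − 0.151 = 0.849
(~(w ⊗ w) ⊗ (t → t)) → ~(u ⊗ (w ⊗ t)) = min(1, 1 − 0.448 + 0.849) = min(1, 1.401) = 1.000
t ⊗ u = max(0, 0.950 + 0.425 − 1) = max(0, 0.375) = 0.375
v → (t ⊗ u) = min(1, 1 − 0.746 + 0.375) = min(1, 0.629) = 0.629
((~(w ⊗ w) ⊗ (t → t)) → ~(u ⊗ (w ⊗ t))) → (v → (t ⊗ u)) = min(1, 1 − 1.000 + 0.629) = min(1, 0.629) = 0.629

0.629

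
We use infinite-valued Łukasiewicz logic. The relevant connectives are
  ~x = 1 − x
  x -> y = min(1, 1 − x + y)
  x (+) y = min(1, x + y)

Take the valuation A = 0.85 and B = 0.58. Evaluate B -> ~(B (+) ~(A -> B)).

A -> B = min(1, 1 − 0.85 + 0.58) = min(1, 0.73) = 0.73
~(A -> B) = 1 − 0.73 = 0.27
B (+) ~(A -> B) = min(1, 0.58 + 0.27) = min(1, 0.85) = 0.85
~(B (+) ~(A -> B)) = 1 − 0.85 = 0.15
B -> ~(B (+) ~(A -> B)) = min(1, 1 − 0.58 + 0.15) = min(1, 0.57) = 0.57

0.57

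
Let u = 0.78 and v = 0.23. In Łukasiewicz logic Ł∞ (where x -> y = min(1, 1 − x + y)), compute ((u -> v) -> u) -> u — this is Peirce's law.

0.78

u -> v = min(1, 1 − 0.78 + 0.23) = min(1, 0.45) = 0.45
(u -> v) -> u = min(1, 1 − 0.45 + 0.78) = min(1, 1.33) = 1.00
((u -> v) -> u) -> u = min(1, 1 − 1.00 + 0.78) = min(1, 0.78) = 0.78
(The value 0.78 < 1 shows this instance is not satisfied; not a Ł∞-tautology in general.)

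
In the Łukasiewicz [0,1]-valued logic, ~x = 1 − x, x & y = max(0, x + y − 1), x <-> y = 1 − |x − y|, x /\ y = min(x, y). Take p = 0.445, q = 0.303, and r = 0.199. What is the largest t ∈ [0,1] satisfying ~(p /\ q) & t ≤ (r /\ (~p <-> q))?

p /\ q = min(0.445, 0.303) = 0.303
~(p /\ q) = 1 − 0.303 = 0.697
So the left factor is ~(p /\ q) = 0.697.
~p = 1 − 0.445 = 0.555
~p <-> q = 1 − |0.555 − 0.303| = 1 − 0.252 = 0.748
r /\ (~p <-> q) = min(0.199, 0.748) = 0.199
So the right-hand bound is r /\ (~p <-> q) = 0.199.
The residuum of the Łukasiewicz t-norm gives the supremum: min(1, 1 − 0.697 + 0.199).
1 − 0.697 + 0.199 = 0.502, so t = min(1, 0.502) = 0.502.
Check: 0.697 & 0.502 = max(0, 0.199) = 0.199 ≤ 0.199.

0.502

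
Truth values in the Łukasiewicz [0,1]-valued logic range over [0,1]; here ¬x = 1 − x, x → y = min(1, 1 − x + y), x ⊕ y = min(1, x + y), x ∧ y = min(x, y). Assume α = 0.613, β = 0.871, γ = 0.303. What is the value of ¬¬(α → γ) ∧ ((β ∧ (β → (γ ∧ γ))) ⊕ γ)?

0.690

α → γ = min(1, 1 − 0.613 + 0.303) = min(1, 0.690) = 0.690
¬(α → γ) = 1 − 0.690 = 0.310
¬¬(α → γ) = 1 − 0.310 = 0.690
γ ∧ γ = min(0.303, 0.303) = 0.303
β → (γ ∧ γ) = min(1, 1 − 0.871 + 0.303) = min(1, 0.432) = 0.432
β ∧ (β → (γ ∧ γ)) = min(0.871, 0.432) = 0.432
(β ∧ (β → (γ ∧ γ))) ⊕ γ = min(1, 0.432 + 0.303) = min(1, 0.735) = 0.735
¬¬(α → γ) ∧ ((β ∧ (β → (γ ∧ γ))) ⊕ γ) = min(0.690, 0.735) = 0.690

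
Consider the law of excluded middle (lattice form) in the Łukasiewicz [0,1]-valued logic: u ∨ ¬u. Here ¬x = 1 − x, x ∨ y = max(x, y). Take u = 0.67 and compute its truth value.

0.67

¬u = 1 − 0.67 = 0.33
u ∨ ¬u = max(0.67, 0.33) = 0.67
(The value 0.67 < 1 shows this instance is not satisfied; not a Ł∞-tautology — its value is max(a, 1−a).)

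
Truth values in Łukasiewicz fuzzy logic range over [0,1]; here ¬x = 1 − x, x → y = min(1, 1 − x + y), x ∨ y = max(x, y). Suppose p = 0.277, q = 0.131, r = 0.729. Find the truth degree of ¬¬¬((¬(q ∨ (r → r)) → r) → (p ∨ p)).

0.723

r → r = min(1, 1 − 0.729 + 0.729) = min(1, 1.000) = 1.000
q ∨ (r → r) = max(0.131, 1.000) = 1.000
¬(q ∨ (r → r)) = 1 − 1.000 = 0.000
¬(q ∨ (r → r)) → r = min(1, 1 − 0.000 + 0.729) = min(1, 1.729) = 1.000
p ∨ p = max(0.277, 0.277) = 0.277
(¬(q ∨ (r → r)) → r) → (p ∨ p) = min(1, 1 − 1.000 + 0.277) = min(1, 0.277) = 0.277
¬((¬(q ∨ (r → r)) → r) → (p ∨ p)) = 1 − 0.277 = 0.723
¬¬((¬(q ∨ (r → r)) → r) → (p ∨ p)) = 1 − 0.723 = 0.277
¬¬¬((¬(q ∨ (r → r)) → r) → (p ∨ p)) = 1 − 0.277 = 0.723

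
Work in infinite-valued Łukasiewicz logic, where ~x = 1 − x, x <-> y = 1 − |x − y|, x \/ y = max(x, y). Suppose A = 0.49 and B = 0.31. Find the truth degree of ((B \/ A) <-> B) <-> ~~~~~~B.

B \/ A = max(0.31, 0.49) = 0.49
(B \/ A) <-> B = 1 − |0.49 − 0.31| = 1 − 0.18 = 0.82
~B = 1 − 0.31 = 0.69
~~B = 1 − 0.69 = 0.31
~~~B = 1 − 0.31 = 0.69
~~~~B = 1 − 0.69 = 0.31
~~~~~B = 1 − 0.31 = 0.69
~~~~~~B = 1 − 0.69 = 0.31
((B \/ A) <-> B) <-> ~~~~~~B = 1 − |0.82 − 0.31| = 1 − 0.51 = 0.49

0.49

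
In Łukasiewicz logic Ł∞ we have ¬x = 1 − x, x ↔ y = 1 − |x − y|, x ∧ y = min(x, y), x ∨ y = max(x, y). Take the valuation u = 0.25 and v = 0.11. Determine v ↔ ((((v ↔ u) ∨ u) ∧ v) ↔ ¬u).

v ↔ u = 1 − |0.11 − 0.25| = 1 − 0.14 = 0.86
(v ↔ u) ∨ u = max(0.86, 0.25) = 0.86
((v ↔ u) ∨ u) ∧ v = min(0.86, 0.11) = 0.11
¬u = 1 − 0.25 = 0.75
(((v ↔ u) ∨ u) ∧ v) ↔ ¬u = 1 − |0.11 − 0.75| = 1 − 0.64 = 0.36
v ↔ ((((v ↔ u) ∨ u) ∧ v) ↔ ¬u) = 1 − |0.11 − 0.36| = 1 − 0.25 = 0.75

0.75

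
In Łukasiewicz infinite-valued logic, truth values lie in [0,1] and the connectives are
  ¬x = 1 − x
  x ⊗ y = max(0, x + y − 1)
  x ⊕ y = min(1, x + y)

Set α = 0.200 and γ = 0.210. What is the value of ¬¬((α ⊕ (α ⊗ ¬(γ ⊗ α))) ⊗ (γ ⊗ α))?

γ ⊗ α = max(0, 0.210 + 0.200 − 1) = max(0, -0.590) = 0.000
¬(γ ⊗ α) = 1 − 0.000 = 1.000
α ⊗ ¬(γ ⊗ α) = max(0, 0.200 + 1.000 − 1) = max(0, 0.200) = 0.200
α ⊕ (α ⊗ ¬(γ ⊗ α)) = min(1, 0.200 + 0.200) = min(1, 0.400) = 0.400
(α ⊕ (α ⊗ ¬(γ ⊗ α))) ⊗ (γ ⊗ α) = max(0, 0.400 + 0.000 − 1) = max(0, -0.600) = 0.000
¬((α ⊕ (α ⊗ ¬(γ ⊗ α))) ⊗ (γ ⊗ α)) = 1 − 0.000 = 1.000
¬¬((α ⊕ (α ⊗ ¬(γ ⊗ α))) ⊗ (γ ⊗ α)) = 1 − 1.000 = 0.000

0.000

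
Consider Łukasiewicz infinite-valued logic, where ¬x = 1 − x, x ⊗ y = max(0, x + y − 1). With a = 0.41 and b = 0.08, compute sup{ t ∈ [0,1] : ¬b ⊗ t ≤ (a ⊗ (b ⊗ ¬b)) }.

0.08

¬b = 1 − 0.08 = 0.92
So the left factor is ¬b = 0.92.
b ⊗ ¬b = max(0, 0.08 + 0.92 − 1) = max(0, 0.00) = 0.00
a ⊗ (b ⊗ ¬b) = max(0, 0.41 + 0.00 − 1) = max(0, -0.59) = 0.00
So the right-hand bound is a ⊗ (b ⊗ ¬b) = 0.00.
The residuum of the Łukasiewicz t-norm gives the supremum: min(1, 1 − 0.92 + 0.00).
1 − 0.92 + 0.00 = 0.08, so t = min(1, 0.08) = 0.08.
Check: 0.92 ⊗ 0.08 = max(0, 0.00) = 0.00 ≤ 0.00.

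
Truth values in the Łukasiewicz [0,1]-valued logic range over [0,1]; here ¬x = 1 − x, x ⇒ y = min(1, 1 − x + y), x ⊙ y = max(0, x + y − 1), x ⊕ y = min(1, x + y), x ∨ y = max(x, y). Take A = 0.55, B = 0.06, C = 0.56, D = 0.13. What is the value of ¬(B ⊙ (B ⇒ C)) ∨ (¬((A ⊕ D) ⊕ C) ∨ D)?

B ⇒ C = min(1, 1 − 0.06 + 0.56) = min(1, 1.50) = 1.00
B ⊙ (B ⇒ C) = max(0, 0.06 + 1.00 − 1) = max(0, 0.06) = 0.06
¬(B ⊙ (B ⇒ C)) = 1 − 0.06 = 0.94
A ⊕ D = min(1, 0.55 + 0.13) = min(1, 0.68) = 0.68
(A ⊕ D) ⊕ C = min(1, 0.68 + 0.56) = min(1, 1.24) = 1.00
¬((A ⊕ D) ⊕ C) = 1 − 1.00 = 0.00
¬((A ⊕ D) ⊕ C) ∨ D = max(0.00, 0.13) = 0.13
¬(B ⊙ (B ⇒ C)) ∨ (¬((A ⊕ D) ⊕ C) ∨ D) = max(0.94, 0.13) = 0.94

0.94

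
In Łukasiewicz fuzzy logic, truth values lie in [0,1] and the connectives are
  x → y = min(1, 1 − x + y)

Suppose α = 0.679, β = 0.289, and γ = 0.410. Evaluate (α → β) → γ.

0.800

α → β = min(1, 1 − 0.679 + 0.289) = min(1, 0.610) = 0.610
(α → β) → γ = min(1, 1 − 0.610 + 0.410) = min(1, 0.800) = 0.800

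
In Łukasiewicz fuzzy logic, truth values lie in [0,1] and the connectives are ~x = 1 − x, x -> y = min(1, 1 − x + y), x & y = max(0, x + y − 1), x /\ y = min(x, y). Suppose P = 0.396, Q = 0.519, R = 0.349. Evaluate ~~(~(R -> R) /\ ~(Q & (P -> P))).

R -> R = min(1, 1 − 0.349 + 0.349) = min(1, 1.000) = 1.000
~(R -> R) = 1 − 1.000 = 0.000
P -> P = min(1, 1 − 0.396 + 0.396) = min(1, 1.000) = 1.000
Q & (P -> P) = max(0, 0.519 + 1.000 − 1) = max(0, 0.519) = 0.519
~(Q & (P -> P)) = 1 − 0.519 = 0.481
~(R -> R) /\ ~(Q & (P -> P)) = min(0.000, 0.481) = 0.000
~(~(R -> R) /\ ~(Q & (P -> P))) = 1 − 0.000 = 1.000
~~(~(R -> R) /\ ~(Q & (P -> P))) = 1 − 1.000 = 0.000

0.000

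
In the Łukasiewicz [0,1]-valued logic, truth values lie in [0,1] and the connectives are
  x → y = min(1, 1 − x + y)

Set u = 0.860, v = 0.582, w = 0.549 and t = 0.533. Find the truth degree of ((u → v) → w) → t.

u → v = min(1, 1 − 0.860 + 0.582) = min(1, 0.722) = 0.722
(u → v) → w = min(1, 1 − 0.722 + 0.549) = min(1, 0.827) = 0.827
((u → v) → w) → t = min(1, 1 − 0.827 + 0.533) = min(1, 0.706) = 0.706

0.706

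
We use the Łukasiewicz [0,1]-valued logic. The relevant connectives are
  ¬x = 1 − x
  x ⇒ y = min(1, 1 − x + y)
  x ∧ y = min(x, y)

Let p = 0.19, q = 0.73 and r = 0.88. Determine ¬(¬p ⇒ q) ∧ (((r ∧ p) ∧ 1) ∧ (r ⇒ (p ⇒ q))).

¬p = 1 − 0.19 = 0.81
¬p ⇒ q = min(1, 1 − 0.81 + 0.73) = min(1, 0.92) = 0.92
¬(¬p ⇒ q) = 1 − 0.92 = 0.08
r ∧ p = min(0.88, 0.19) = 0.19
(r ∧ p) ∧ 1 = min(0.19, 1.00) = 0.19
p ⇒ q = min(1, 1 − 0.19 + 0.73) = min(1, 1.54) = 1.00
r ⇒ (p ⇒ q) = min(1, 1 − 0.88 + 1.00) = min(1, 1.12) = 1.00
((r ∧ p) ∧ 1) ∧ (r ⇒ (p ⇒ q)) = min(0.19, 1.00) = 0.19
¬(¬p ⇒ q) ∧ (((r ∧ p) ∧ 1) ∧ (r ⇒ (p ⇒ q))) = min(0.08, 0.19) = 0.08

0.08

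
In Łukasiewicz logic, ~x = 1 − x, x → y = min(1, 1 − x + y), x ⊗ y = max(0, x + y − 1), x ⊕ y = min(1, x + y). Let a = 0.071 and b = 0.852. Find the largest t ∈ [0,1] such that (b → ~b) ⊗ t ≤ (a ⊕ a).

0.846

~b = 1 − 0.852 = 0.148
b → ~b = min(1, 1 − 0.852 + 0.148) = min(1, 0.296) = 0.296
So the left factor is b → ~b = 0.296.
a ⊕ a = min(1, 0.071 + 0.071) = min(1, 0.142) = 0.142
So the right-hand bound is a ⊕ a = 0.142.
The residuum of the Łukasiewicz t-norm gives the supremum: min(1, 1 − 0.296 + 0.142).
1 − 0.296 + 0.142 = 0.846, so t = min(1, 0.846) = 0.846.
Check: 0.296 ⊗ 0.846 = max(0, 0.142) = 0.142 ≤ 0.142.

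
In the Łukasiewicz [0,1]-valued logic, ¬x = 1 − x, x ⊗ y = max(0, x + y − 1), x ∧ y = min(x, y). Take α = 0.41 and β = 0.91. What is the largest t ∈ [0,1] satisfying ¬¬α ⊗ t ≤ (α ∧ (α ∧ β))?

1.00

¬α = 1 − 0.41 = 0.59
¬¬α = 1 − 0.59 = 0.41
So the left factor is ¬¬α = 0.41.
α ∧ β = min(0.41, 0.91) = 0.41
α ∧ (α ∧ β) = min(0.41, 0.41) = 0.41
So the right-hand bound is α ∧ (α ∧ β) = 0.41.
The residuum of the Łukasiewicz t-norm gives the supremum: min(1, 1 − 0.41 + 0.41).
1 − 0.41 + 0.41 = 1.00, so t = min(1, 1.00) = 1.00.
Check: 0.41 ⊗ 1.00 = max(0, 0.41) = 0.41 ≤ 0.41.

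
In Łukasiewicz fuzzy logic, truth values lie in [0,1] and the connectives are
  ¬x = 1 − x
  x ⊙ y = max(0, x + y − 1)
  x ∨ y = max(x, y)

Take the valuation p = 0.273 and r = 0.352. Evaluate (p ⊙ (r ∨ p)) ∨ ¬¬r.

r ∨ p = max(0.352, 0.273) = 0.352
p ⊙ (r ∨ p) = max(0, 0.273 + 0.352 − 1) = max(0, -0.375) = 0.000
¬r = 1 − 0.352 = 0.648
¬¬r = 1 − 0.648 = 0.352
(p ⊙ (r ∨ p)) ∨ ¬¬r = max(0.000, 0.352) = 0.352

0.352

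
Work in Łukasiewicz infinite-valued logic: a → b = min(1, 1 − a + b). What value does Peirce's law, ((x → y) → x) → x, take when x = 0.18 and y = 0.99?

1.00

x → y = min(1, 1 − 0.18 + 0.99) = min(1, 1.81) = 1.00
(x → y) → x = min(1, 1 − 1.00 + 0.18) = min(1, 0.18) = 0.18
((x → y) → x) → x = min(1, 1 − 0.18 + 0.18) = min(1, 1.00) = 1.00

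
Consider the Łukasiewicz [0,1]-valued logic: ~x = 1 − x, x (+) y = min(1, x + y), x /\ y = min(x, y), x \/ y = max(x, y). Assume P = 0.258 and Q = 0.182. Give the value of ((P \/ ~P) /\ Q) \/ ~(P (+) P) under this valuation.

0.484

~P = 1 − 0.258 = 0.742
P \/ ~P = max(0.258, 0.742) = 0.742
(P \/ ~P) /\ Q = min(0.742, 0.182) = 0.182
P (+) P = min(1, 0.258 + 0.258) = min(1, 0.516) = 0.516
~(P (+) P) = 1 − 0.516 = 0.484
((P \/ ~P) /\ Q) \/ ~(P (+) P) = max(0.182, 0.484) = 0.484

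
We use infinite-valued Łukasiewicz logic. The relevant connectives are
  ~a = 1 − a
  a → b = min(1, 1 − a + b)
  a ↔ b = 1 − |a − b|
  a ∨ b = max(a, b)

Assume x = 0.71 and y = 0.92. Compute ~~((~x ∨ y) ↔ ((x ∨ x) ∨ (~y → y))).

~x = 1 − 0.71 = 0.29
~x ∨ y = max(0.29, 0.92) = 0.92
x ∨ x = max(0.71, 0.71) = 0.71
~y = 1 − 0.92 = 0.08
~y → y = min(1, 1 − 0.08 + 0.92) = min(1, 1.84) = 1.00
(x ∨ x) ∨ (~y → y) = max(0.71, 1.00) = 1.00
(~x ∨ y) ↔ ((x ∨ x) ∨ (~y → y)) = 1 − |0.92 − 1.00| = 1 − 0.08 = 0.92
~((~x ∨ y) ↔ ((x ∨ x) ∨ (~y → y))) = 1 − 0.92 = 0.08
~~((~x ∨ y) ↔ ((x ∨ x) ∨ (~y → y))) = 1 − 0.08 = 0.92

0.92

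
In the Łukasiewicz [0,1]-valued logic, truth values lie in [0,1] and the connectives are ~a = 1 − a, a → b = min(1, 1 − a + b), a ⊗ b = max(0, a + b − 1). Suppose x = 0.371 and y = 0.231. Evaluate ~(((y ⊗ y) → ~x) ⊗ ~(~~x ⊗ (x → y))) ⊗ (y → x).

y ⊗ y = max(0, 0.231 + 0.231 − 1) = max(0, -0.538) = 0.000
~x = 1 − 0.371 = 0.629
(y ⊗ y) → ~x = min(1, 1 − 0.000 + 0.629) = min(1, 1.629) = 1.000
~~x = 1 − 0.629 = 0.371
x → y = min(1, 1 − 0.371 + 0.231) = min(1, 0.860) = 0.860
~~x ⊗ (x → y) = max(0, 0.371 + 0.860 − 1) = max(0, 0.231) = 0.231
~(~~x ⊗ (x → y)) = 1 − 0.231 = 0.769
((y ⊗ y) → ~x) ⊗ ~(~~x ⊗ (x → y)) = max(0, 1.000 + 0.769 − 1) = max(0, 0.769) = 0.769
~(((y ⊗ y) → ~x) ⊗ ~(~~x ⊗ (x → y))) = 1 − 0.769 = 0.231
y → x = min(1, 1 − 0.231 + 0.371) = min(1, 1.140) = 1.000
~(((y ⊗ y) → ~x) ⊗ ~(~~x ⊗ (x → y))) ⊗ (y → x) = max(0, 0.231 + 1.000 − 1) = max(0, 0.231) = 0.231

0.231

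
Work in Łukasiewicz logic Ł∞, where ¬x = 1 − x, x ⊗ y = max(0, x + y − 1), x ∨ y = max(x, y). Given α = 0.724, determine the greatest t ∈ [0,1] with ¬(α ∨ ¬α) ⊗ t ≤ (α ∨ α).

1.000

¬α = 1 − 0.724 = 0.276
α ∨ ¬α = max(0.724, 0.276) = 0.724
¬(α ∨ ¬α) = 1 − 0.724 = 0.276
So the left factor is ¬(α ∨ ¬α) = 0.276.
α ∨ α = max(0.724, 0.724) = 0.724
So the right-hand bound is α ∨ α = 0.724.
The residuum of the Łukasiewicz t-norm gives the supremum: min(1, 1 − 0.276 + 0.724).
1 − 0.276 + 0.724 = 1.448, so t = min(1, 1.448) = 1.000.
Check: 0.276 ⊗ 1.000 = max(0, 0.276) = 0.276 ≤ 0.724.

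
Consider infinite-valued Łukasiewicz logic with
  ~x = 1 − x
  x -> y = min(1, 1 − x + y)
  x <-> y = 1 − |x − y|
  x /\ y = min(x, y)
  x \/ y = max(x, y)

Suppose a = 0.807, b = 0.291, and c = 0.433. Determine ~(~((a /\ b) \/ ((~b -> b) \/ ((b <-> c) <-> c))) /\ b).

0.709

a /\ b = min(0.807, 0.291) = 0.291
~b = 1 − 0.291 = 0.709
~b -> b = min(1, 1 − 0.709 + 0.291) = min(1, 0.582) = 0.582
b <-> c = 1 − |0.291 − 0.433| = 1 − 0.142 = 0.858
(b <-> c) <-> c = 1 − |0.858 − 0.433| = 1 − 0.425 = 0.575
(~b -> b) \/ ((b <-> c) <-> c) = max(0.582, 0.575) = 0.582
(a /\ b) \/ ((~b -> b) \/ ((b <-> c) <-> c)) = max(0.291, 0.582) = 0.582
~((a /\ b) \/ ((~b -> b) \/ ((b <-> c) <-> c))) = 1 − 0.582 = 0.418
~((a /\ b) \/ ((~b -> b) \/ ((b <-> c) <-> c))) /\ b = min(0.418, 0.291) = 0.291
~(~((a /\ b) \/ ((~b -> b) \/ ((b <-> c) <-> c))) /\ b) = 1 − 0.291 = 0.709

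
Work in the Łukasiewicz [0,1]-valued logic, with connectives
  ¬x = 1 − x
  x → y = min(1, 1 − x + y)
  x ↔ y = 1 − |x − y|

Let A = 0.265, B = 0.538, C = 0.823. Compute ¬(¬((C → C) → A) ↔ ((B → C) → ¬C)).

0.558

C → C = min(1, 1 − 0.823 + 0.823) = min(1, 1.000) = 1.000
(C → C) → A = min(1, 1 − 1.000 + 0.265) = min(1, 0.265) = 0.265
¬((C → C) → A) = 1 − 0.265 = 0.735
B → C = min(1, 1 − 0.538 + 0.823) = min(1, 1.285) = 1.000
¬C = 1 − 0.823 = 0.177
(B → C) → ¬C = min(1, 1 − 1.000 + 0.177) = min(1, 0.177) = 0.177
¬((C → C) → A) ↔ ((B → C) → ¬C) = 1 − |0.735 − 0.177| = 1 − 0.558 = 0.442
¬(¬((C → C) → A) ↔ ((B → C) → ¬C)) = 1 − 0.442 = 0.558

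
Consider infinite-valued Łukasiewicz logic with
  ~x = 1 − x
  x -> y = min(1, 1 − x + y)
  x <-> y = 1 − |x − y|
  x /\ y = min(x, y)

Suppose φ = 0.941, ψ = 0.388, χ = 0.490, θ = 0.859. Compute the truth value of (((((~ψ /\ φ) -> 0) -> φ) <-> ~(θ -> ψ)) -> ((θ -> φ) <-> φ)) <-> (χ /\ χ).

~ψ = 1 − 0.388 = 0.612
~ψ /\ φ = min(0.612, 0.941) = 0.612
(~ψ /\ φ) -> 0 = min(1, 1 − 0.612 + 0.000) = min(1, 0.388) = 0.388
((~ψ /\ φ) -> 0) -> φ = min(1, 1 − 0.388 + 0.941) = min(1, 1.553) = 1.000
θ -> ψ = min(1, 1 − 0.859 + 0.388) = min(1, 0.529) = 0.529
~(θ -> ψ) = 1 − 0.529 = 0.471
(((~ψ /\ φ) -> 0) -> φ) <-> ~(θ -> ψ) = 1 − |1.000 − 0.471| = 1 − 0.529 = 0.471
θ -> φ = min(1, 1 − 0.859 + 0.941) = min(1, 1.082) = 1.000
(θ -> φ) <-> φ = 1 − |1.000 − 0.941| = 1 − 0.059 = 0.941
((((~ψ /\ φ) -> 0) -> φ) <-> ~(θ -> ψ)) -> ((θ -> φ) <-> φ) = min(1, 1 − 0.471 + 0.941) = min(1, 1.470) = 1.000
χ /\ χ = min(0.490, 0.490) = 0.490
(((((~ψ /\ φ) -> 0) -> φ) <-> ~(θ -> ψ)) -> ((θ -> φ) <-> φ)) <-> (χ /\ χ) = 1 − |1.000 − 0.490| = 1 − 0.510 = 0.490

0.490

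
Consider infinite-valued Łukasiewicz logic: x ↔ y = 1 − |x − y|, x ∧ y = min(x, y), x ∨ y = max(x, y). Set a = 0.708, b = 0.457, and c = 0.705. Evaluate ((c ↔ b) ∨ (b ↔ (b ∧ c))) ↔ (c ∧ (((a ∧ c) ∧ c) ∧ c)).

0.705

c ↔ b = 1 − |0.705 − 0.457| = 1 − 0.248 = 0.752
b ∧ c = min(0.457, 0.705) = 0.457
b ↔ (b ∧ c) = 1 − |0.457 − 0.457| = 1 − 0.000 = 1.000
(c ↔ b) ∨ (b ↔ (b ∧ c)) = max(0.752, 1.000) = 1.000
a ∧ c = min(0.708, 0.705) = 0.705
(a ∧ c) ∧ c = min(0.705, 0.705) = 0.705
((a ∧ c) ∧ c) ∧ c = min(0.705, 0.705) = 0.705
c ∧ (((a ∧ c) ∧ c) ∧ c) = min(0.705, 0.705) = 0.705
((c ↔ b) ∨ (b ↔ (b ∧ c))) ↔ (c ∧ (((a ∧ c) ∧ c) ∧ c)) = 1 − |1.000 − 0.705| = 1 − 0.295 = 0.705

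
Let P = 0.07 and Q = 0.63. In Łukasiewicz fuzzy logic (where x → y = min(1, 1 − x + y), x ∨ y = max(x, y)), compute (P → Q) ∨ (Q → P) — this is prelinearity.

1.00

P → Q = min(1, 1 − 0.07 + 0.63) = min(1, 1.56) = 1.00
Q → P = min(1, 1 − 0.63 + 0.07) = min(1, 0.44) = 0.44
(P → Q) ∨ (Q → P) = max(1.00, 0.44) = 1.00
(As expected: a Ł∞-tautology — holds in every MV-chain.)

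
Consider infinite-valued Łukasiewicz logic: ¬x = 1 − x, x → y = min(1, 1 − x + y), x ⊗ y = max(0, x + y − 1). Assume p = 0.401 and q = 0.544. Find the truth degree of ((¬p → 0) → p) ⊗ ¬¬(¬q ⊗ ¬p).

0.055

¬p = 1 − 0.401 = 0.599
¬p → 0 = min(1, 1 − 0.599 + 0.000) = min(1, 0.401) = 0.401
(¬p → 0) → p = min(1, 1 − 0.401 + 0.401) = min(1, 1.000) = 1.000
¬q = 1 − 0.544 = 0.456
¬q ⊗ ¬p = max(0, 0.456 + 0.599 − 1) = max(0, 0.055) = 0.055
¬(¬q ⊗ ¬p) = 1 − 0.055 = 0.945
¬¬(¬q ⊗ ¬p) = 1 − 0.945 = 0.055
((¬p → 0) → p) ⊗ ¬¬(¬q ⊗ ¬p) = max(0, 1.000 + 0.055 − 1) = max(0, 0.055) = 0.055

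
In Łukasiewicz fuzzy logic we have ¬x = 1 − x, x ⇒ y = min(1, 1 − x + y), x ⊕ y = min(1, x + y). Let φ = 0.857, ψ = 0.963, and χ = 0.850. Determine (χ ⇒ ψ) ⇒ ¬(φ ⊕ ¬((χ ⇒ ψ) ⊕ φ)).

0.143

χ ⇒ ψ = min(1, 1 − 0.850 + 0.963) = min(1, 1.113) = 1.000
(χ ⇒ ψ) ⊕ φ = min(1, 1.000 + 0.857) = min(1, 1.857) = 1.000
¬((χ ⇒ ψ) ⊕ φ) = 1 − 1.000 = 0.000
φ ⊕ ¬((χ ⇒ ψ) ⊕ φ) = min(1, 0.857 + 0.000) = min(1, 0.857) = 0.857
¬(φ ⊕ ¬((χ ⇒ ψ) ⊕ φ)) = 1 − 0.857 = 0.143
(χ ⇒ ψ) ⇒ ¬(φ ⊕ ¬((χ ⇒ ψ) ⊕ φ)) = min(1, 1 − 1.000 + 0.143) = min(1, 0.143) = 0.143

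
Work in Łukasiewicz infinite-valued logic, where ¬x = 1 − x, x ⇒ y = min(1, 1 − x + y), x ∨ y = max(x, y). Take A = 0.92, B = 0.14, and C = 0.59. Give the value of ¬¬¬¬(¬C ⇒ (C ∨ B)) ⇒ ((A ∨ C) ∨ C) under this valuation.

¬C = 1 − 0.59 = 0.41
C ∨ B = max(0.59, 0.14) = 0.59
¬C ⇒ (C ∨ B) = min(1, 1 − 0.41 + 0.59) = min(1, 1.18) = 1.00
¬(¬C ⇒ (C ∨ B)) = 1 − 1.00 = 0.00
¬¬(¬C ⇒ (C ∨ B)) = 1 − 0.00 = 1.00
¬¬¬(¬C ⇒ (C ∨ B)) = 1 − 1.00 = 0.00
¬¬¬¬(¬C ⇒ (C ∨ B)) = 1 − 0.00 = 1.00
A ∨ C = max(0.92, 0.59) = 0.92
(A ∨ C) ∨ C = max(0.92, 0.59) = 0.92
¬¬¬¬(¬C ⇒ (C ∨ B)) ⇒ ((A ∨ C) ∨ C) = min(1, 1 − 1.00 + 0.92) = min(1, 0.92) = 0.92

0.92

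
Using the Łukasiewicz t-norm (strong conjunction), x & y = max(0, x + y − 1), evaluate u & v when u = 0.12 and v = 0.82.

0.00

u & v = max(0, 0.12 + 0.82 − 1) = max(0, -0.06) = 0.00
For comparison, the Gödel (minimum) t-norm min(x, y) would give 0.12.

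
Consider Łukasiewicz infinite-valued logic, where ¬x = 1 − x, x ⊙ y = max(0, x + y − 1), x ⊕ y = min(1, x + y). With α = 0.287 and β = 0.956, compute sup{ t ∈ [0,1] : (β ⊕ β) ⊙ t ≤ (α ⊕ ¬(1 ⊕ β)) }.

β ⊕ β = min(1, 0.956 + 0.956) = min(1, 1.912) = 1.000
So the left factor is β ⊕ β = 1.000.
1 ⊕ β = min(1, 1.000 + 0.956) = min(1, 1.956) = 1.000
¬(1 ⊕ β) = 1 − 1.000 = 0.000
α ⊕ ¬(1 ⊕ β) = min(1, 0.287 + 0.000) = min(1, 0.287) = 0.287
So the right-hand bound is α ⊕ ¬(1 ⊕ β) = 0.287.
The residuum of the Łukasiewicz t-norm gives the supremum: min(1, 1 − 1.000 + 0.287).
1 − 1.000 + 0.287 = 0.287, so t = min(1, 0.287) = 0.287.
Check: 1.000 ⊙ 0.287 = max(0, 0.287) = 0.287 ≤ 0.287.

0.287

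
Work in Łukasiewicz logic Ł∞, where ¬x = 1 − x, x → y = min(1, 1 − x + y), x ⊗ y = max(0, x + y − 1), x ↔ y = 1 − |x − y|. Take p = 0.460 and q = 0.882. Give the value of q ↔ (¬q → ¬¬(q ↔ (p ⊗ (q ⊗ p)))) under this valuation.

¬q = 1 − 0.882 = 0.118
q ⊗ p = max(0, 0.882 + 0.460 − 1) = max(0, 0.342) = 0.342
p ⊗ (q ⊗ p) = max(0, 0.460 + 0.342 − 1) = max(0, -0.198) = 0.000
q ↔ (p ⊗ (q ⊗ p)) = 1 − |0.882 − 0.000| = 1 − 0.882 = 0.118
¬(q ↔ (p ⊗ (q ⊗ p))) = 1 − 0.118 = 0.882
¬¬(q ↔ (p ⊗ (q ⊗ p))) = 1 − 0.882 = 0.118
¬q → ¬¬(q ↔ (p ⊗ (q ⊗ p))) = min(1, 1 − 0.118 + 0.118) = min(1, 1.000) = 1.000
q ↔ (¬q → ¬¬(q ↔ (p ⊗ (q ⊗ p)))) = 1 − |0.882 − 1.000| = 1 − 0.118 = 0.882

0.882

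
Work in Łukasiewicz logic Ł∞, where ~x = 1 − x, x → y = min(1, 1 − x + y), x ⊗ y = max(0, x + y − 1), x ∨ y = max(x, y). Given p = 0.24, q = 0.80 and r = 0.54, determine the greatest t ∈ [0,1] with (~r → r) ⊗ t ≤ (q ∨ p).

0.80

~r = 1 − 0.54 = 0.46
~r → r = min(1, 1 − 0.46 + 0.54) = min(1, 1.08) = 1.00
So the left factor is ~r → r = 1.00.
q ∨ p = max(0.80, 0.24) = 0.80
So the right-hand bound is q ∨ p = 0.80.
The residuum of the Łukasiewicz t-norm gives the supremum: min(1, 1 − 1.00 + 0.80).
1 − 1.00 + 0.80 = 0.80, so t = min(1, 0.80) = 0.80.
Check: 1.00 ⊗ 0.80 = max(0, 0.80) = 0.80 ≤ 0.80.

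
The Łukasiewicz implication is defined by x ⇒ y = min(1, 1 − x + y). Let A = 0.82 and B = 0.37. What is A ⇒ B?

0.55

A ⇒ B = min(1, 1 − 0.82 + 0.37) = min(1, 0.55) = 0.55
For comparison, the Gödel implication (1 if x ≤ y else y) would give 0.37.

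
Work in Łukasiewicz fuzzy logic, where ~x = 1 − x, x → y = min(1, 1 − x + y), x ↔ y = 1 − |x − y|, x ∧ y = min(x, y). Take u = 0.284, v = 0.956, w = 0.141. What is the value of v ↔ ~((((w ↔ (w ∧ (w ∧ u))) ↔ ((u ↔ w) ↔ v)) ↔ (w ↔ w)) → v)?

0.044

w ∧ u = min(0.141, 0.284) = 0.141
w ∧ (w ∧ u) = min(0.141, 0.141) = 0.141
w ↔ (w ∧ (w ∧ u)) = 1 − |0.141 − 0.141| = 1 − 0.000 = 1.000
u ↔ w = 1 − |0.284 − 0.141| = 1 − 0.143 = 0.857
(u ↔ w) ↔ v = 1 − |0.857 − 0.956| = 1 − 0.099 = 0.901
(w ↔ (w ∧ (w ∧ u))) ↔ ((u ↔ w) ↔ v) = 1 − |1.000 − 0.901| = 1 − 0.099 = 0.901
w ↔ w = 1 − |0.141 − 0.141| = 1 − 0.000 = 1.000
((w ↔ (w ∧ (w ∧ u))) ↔ ((u ↔ w) ↔ v)) ↔ (w ↔ w) = 1 − |0.901 − 1.000| = 1 − 0.099 = 0.901
(((w ↔ (w ∧ (w ∧ u))) ↔ ((u ↔ w) ↔ v)) ↔ (w ↔ w)) → v = min(1, 1 − 0.901 + 0.956) = min(1, 1.055) = 1.000
~((((w ↔ (w ∧ (w ∧ u))) ↔ ((u ↔ w) ↔ v)) ↔ (w ↔ w)) → v) = 1 − 1.000 = 0.000
v ↔ ~((((w ↔ (w ∧ (w ∧ u))) ↔ ((u ↔ w) ↔ v)) ↔ (w ↔ w)) → v) = 1 − |0.956 − 0.000| = 1 − 0.956 = 0.044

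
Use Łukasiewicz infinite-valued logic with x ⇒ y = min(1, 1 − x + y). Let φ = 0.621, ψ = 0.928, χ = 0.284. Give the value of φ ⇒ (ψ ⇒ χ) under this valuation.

0.735

ψ ⇒ χ = min(1, 1 − 0.928 + 0.284) = min(1, 0.356) = 0.356
φ ⇒ (ψ ⇒ χ) = min(1, 1 − 0.621 + 0.356) = min(1, 0.735) = 0.735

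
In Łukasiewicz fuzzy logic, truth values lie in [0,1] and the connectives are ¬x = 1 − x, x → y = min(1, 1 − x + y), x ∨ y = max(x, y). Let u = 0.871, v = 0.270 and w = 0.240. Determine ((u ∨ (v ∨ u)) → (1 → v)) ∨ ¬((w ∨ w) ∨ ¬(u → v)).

v ∨ u = max(0.270, 0.871) = 0.871
u ∨ (v ∨ u) = max(0.871, 0.871) = 0.871
1 → v = min(1, 1 − 1.000 + 0.270) = min(1, 0.270) = 0.270
(u ∨ (v ∨ u)) → (1 → v) = min(1, 1 − 0.871 + 0.270) = min(1, 0.399) = 0.399
w ∨ w = max(0.240, 0.240) = 0.240
u → v = min(1, 1 − 0.871 + 0.270) = min(1, 0.399) = 0.399
¬(u → v) = 1 − 0.399 = 0.601
(w ∨ w) ∨ ¬(u → v) = max(0.240, 0.601) = 0.601
¬((w ∨ w) ∨ ¬(u → v)) = 1 − 0.601 = 0.399
((u ∨ (v ∨ u)) → (1 → v)) ∨ ¬((w ∨ w) ∨ ¬(u → v)) = max(0.399, 0.399) = 0.399

0.399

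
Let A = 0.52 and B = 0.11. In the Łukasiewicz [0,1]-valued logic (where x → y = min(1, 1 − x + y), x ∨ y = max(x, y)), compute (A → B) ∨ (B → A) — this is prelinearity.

A → B = min(1, 1 − 0.52 + 0.11) = min(1, 0.59) = 0.59
B → A = min(1, 1 − 0.11 + 0.52) = min(1, 1.41) = 1.00
(A → B) ∨ (B → A) = max(0.59, 1.00) = 1.00
(As expected: a Ł∞-tautology — holds in every MV-chain.)

1.00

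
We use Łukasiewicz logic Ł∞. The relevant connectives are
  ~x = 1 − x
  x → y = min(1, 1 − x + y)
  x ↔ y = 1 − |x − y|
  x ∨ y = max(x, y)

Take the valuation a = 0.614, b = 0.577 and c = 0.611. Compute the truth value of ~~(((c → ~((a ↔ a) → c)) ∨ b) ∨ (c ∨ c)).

a ↔ a = 1 − |0.614 − 0.614| = 1 − 0.000 = 1.000
(a ↔ a) → c = min(1, 1 − 1.000 + 0.611) = min(1, 0.611) = 0.611
~((a ↔ a) → c) = 1 − 0.611 = 0.389
c → ~((a ↔ a) → c) = min(1, 1 − 0.611 + 0.389) = min(1, 0.778) = 0.778
(c → ~((a ↔ a) → c)) ∨ b = max(0.778, 0.577) = 0.778
c ∨ c = max(0.611, 0.611) = 0.611
((c → ~((a ↔ a) → c)) ∨ b) ∨ (c ∨ c) = max(0.778, 0.611) = 0.778
~(((c → ~((a ↔ a) → c)) ∨ b) ∨ (c ∨ c)) = 1 − 0.778 = 0.222
~~(((c → ~((a ↔ a) → c)) ∨ b) ∨ (c ∨ c)) = 1 − 0.222 = 0.778

0.778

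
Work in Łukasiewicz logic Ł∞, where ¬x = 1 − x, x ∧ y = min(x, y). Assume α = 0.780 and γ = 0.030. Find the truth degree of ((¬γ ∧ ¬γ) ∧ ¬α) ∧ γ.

0.030

¬γ = 1 − 0.030 = 0.970
¬γ ∧ ¬γ = min(0.970, 0.970) = 0.970
¬α = 1 − 0.780 = 0.220
(¬γ ∧ ¬γ) ∧ ¬α = min(0.970, 0.220) = 0.220
((¬γ ∧ ¬γ) ∧ ¬α) ∧ γ = min(0.220, 0.030) = 0.030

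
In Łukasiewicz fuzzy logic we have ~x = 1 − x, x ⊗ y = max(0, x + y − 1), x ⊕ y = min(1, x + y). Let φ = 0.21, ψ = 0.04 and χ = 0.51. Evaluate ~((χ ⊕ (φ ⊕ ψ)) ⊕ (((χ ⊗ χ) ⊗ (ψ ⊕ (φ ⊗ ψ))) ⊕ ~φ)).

φ ⊕ ψ = min(1, 0.21 + 0.04) = min(1, 0.25) = 0.25
χ ⊕ (φ ⊕ ψ) = min(1, 0.51 + 0.25) = min(1, 0.76) = 0.76
χ ⊗ χ = max(0, 0.51 + 0.51 − 1) = max(0, 0.02) = 0.02
φ ⊗ ψ = max(0, 0.21 + 0.04 − 1) = max(0, -0.75) = 0.00
ψ ⊕ (φ ⊗ ψ) = min(1, 0.04 + 0.00) = min(1, 0.04) = 0.04
(χ ⊗ χ) ⊗ (ψ ⊕ (φ ⊗ ψ)) = max(0, 0.02 + 0.04 − 1) = max(0, -0.94) = 0.00
~φ = 1 − 0.21 = 0.79
((χ ⊗ χ) ⊗ (ψ ⊕ (φ ⊗ ψ))) ⊕ ~φ = min(1, 0.00 + 0.79) = min(1, 0.79) = 0.79
(χ ⊕ (φ ⊕ ψ)) ⊕ (((χ ⊗ χ) ⊗ (ψ ⊕ (φ ⊗ ψ))) ⊕ ~φ) = min(1, 0.76 + 0.79) = min(1, 1.55) = 1.00
~((χ ⊕ (φ ⊕ ψ)) ⊕ (((χ ⊗ χ) ⊗ (ψ ⊕ (φ ⊗ ψ))) ⊕ ~φ)) = 1 − 1.00 = 0.00

0.00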